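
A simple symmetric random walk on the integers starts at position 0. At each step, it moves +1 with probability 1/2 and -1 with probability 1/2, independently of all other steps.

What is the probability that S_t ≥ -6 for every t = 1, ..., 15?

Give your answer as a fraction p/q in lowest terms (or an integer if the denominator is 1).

Let f(t,s) = #length-t paths at position s with S_1..S_t all ≥ -6.
f(t,s) = f(t-1,s-1) + f(t-1,s+1) for s ≥ -6; f(t,s) = 0 for s < -6.
t=0: f(0,0)=1
t=1: f(1,-1)=1 f(1,1)=1
t=2: f(2,-2)=1 f(2,0)=2 f(2,2)=1
t=3: f(3,-3)=1 f(3,-1)=3 f(3,1)=3 f(3,3)=1
t=4: f(4,-4)=1 f(4,-2)=4 f(4,0)=6 f(4,2)=4 f(4,4)=1
t=5: f(5,-5)=1 f(5,-3)=5 f(5,-1)=10 f(5,1)=10 f(5,3)=5 f(5,5)=1
t=6: f(6,-6)=1 f(6,-4)=6 f(6,-2)=15 f(6,0)=20 f(6,2)=15 f(6,4)=6 f(6,6)=1
t=7: f(7,-5)=7 f(7,-3)=21 f(7,-1)=35 f(7,1)=35 f(7,3)=21 f(7,5)=7 f(7,7)=1
t=8: f(8,-6)=7 f(8,-4)=28 f(8,-2)=56 f(8,0)=70 f(8,2)=56 f(8,4)=28 f(8,6)=8 f(8,8)=1
t=9: f(9,-5)=35 f(9,-3)=84 f(9,-1)=126 f(9,1)=126 f(9,3)=84 f(9,5)=36 f(9,7)=9 f(9,9)=1
t=10: f(10,-6)=35 f(10,-4)=119 f(10,-2)=210 f(10,0)=252 f(10,2)=210 f(10,4)=120 f(10,6)=45 f(10,8)=10 f(10,10)=1
t=11: f(11,-5)=154 f(11,-3)=329 f(11,-1)=462 f(11,1)=462 f(11,3)=330 f(11,5)=165 f(11,7)=55 f(11,9)=11 f(11,11)=1
t=12: f(12,-6)=154 f(12,-4)=483 f(12,-2)=791 f(12,0)=924 f(12,2)=792 f(12,4)=495 f(12,6)=220 f(12,8)=66 f(12,10)=12 f(12,12)=1
t=13: f(13,-5)=637 f(13,-3)=1274 f(13,-1)=1715 f(13,1)=1716 f(13,3)=1287 f(13,5)=715 f(13,7)=286 f(13,9)=78 f(13,11)=13 f(13,13)=1
t=14: f(14,-6)=637 f(14,-4)=1911 f(14,-2)=2989 f(14,0)=3431 f(14,2)=3003 f(14,4)=2002 f(14,6)=1001 f(14,8)=364 f(14,10)=91 f(14,12)=14 f(14,14)=1
t=15: f(15,-5)=2548 f(15,-3)=4900 f(15,-1)=6420 f(15,1)=6434 f(15,3)=5005 f(15,5)=3003 f(15,7)=1365 f(15,9)=455 f(15,11)=105 f(15,13)=15 f(15,15)=1
Σ_s f(15,s) = 30251
P = 30251/32768 = 30251/32768

Answer: 30251/32768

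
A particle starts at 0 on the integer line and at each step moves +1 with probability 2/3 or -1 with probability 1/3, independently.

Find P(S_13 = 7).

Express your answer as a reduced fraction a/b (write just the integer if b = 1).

Answer: 292864/1594323

Derivation:
To reach position 7 after 13 steps: need 10 steps of +1 and 3 steps of -1.
Number of such sequences: C(13,10) = 286
Each has probability (2/3)^10 · (1/3)^3 = 1024/1594323
P = 286 · 1024/1594323 = 292864/1594323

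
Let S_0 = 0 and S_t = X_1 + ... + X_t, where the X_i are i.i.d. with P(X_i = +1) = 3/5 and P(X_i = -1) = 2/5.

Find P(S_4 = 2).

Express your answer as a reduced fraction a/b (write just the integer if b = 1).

Answer: 216/625

Derivation:
To reach position 2 after 4 steps: need 3 steps of +1 and 1 step of -1.
Number of such sequences: C(4,3) = 4
Each has probability (3/5)^3 · (2/5)^1 = 54/625
P = 4 · 54/625 = 216/625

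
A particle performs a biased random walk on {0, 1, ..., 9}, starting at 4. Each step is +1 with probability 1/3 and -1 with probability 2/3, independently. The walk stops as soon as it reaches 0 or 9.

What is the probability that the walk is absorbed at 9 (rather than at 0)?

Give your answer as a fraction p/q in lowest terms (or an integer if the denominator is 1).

Answer: 15/511

Derivation:
Biased walk: p = 1/3, q = 2/3, r = q/p = 2
Gambler's ruin: P(hit 9 before 0 | start at 4) = (1 - r^a)/(1 - r^N)
r^4 = 16; r^9 = 512
P = (1 - 16) / (1 - 512) = -15 / -511 = 15/511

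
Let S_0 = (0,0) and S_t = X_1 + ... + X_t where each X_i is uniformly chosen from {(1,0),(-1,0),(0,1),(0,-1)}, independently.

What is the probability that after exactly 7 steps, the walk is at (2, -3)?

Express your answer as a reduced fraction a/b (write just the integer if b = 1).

Answer: 245/16384

Derivation:
Let h be the number of horizontal steps (so 7-h are vertical). To end at (2,-3) need (h+2)/2 right-steps and ((7-h)-3)/2 up-steps.
Sum over h with 2 ≤ h ≤ 4, h ≡ 0 (mod 2), 7-h ≡ 1 (mod 2):
h=2: C(7,2)·C(2,2)·C(5,1) = 21·1·5 = 105
h=4: C(7,4)·C(4,3)·C(3,0) = 35·4·1 = 140
Total favorable: 245
Total paths: 4^7 = 16384
P = 245/16384 = 245/16384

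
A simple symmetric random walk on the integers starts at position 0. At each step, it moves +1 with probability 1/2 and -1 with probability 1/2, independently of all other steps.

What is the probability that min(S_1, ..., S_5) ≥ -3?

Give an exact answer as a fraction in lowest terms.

Answer: 15/16

Derivation:
Let f(t,s) = #length-t paths at position s with S_1..S_t all ≥ -3.
f(t,s) = f(t-1,s-1) + f(t-1,s+1) for s ≥ -3; f(t,s) = 0 for s < -3.
t=0: f(0,0)=1
t=1: f(1,-1)=1 f(1,1)=1
t=2: f(2,-2)=1 f(2,0)=2 f(2,2)=1
t=3: f(3,-3)=1 f(3,-1)=3 f(3,1)=3 f(3,3)=1
t=4: f(4,-2)=4 f(4,0)=6 f(4,2)=4 f(4,4)=1
t=5: f(5,-3)=4 f(5,-1)=10 f(5,1)=10 f(5,3)=5 f(5,5)=1
Σ_s f(5,s) = 30
P = 30/32 = 15/16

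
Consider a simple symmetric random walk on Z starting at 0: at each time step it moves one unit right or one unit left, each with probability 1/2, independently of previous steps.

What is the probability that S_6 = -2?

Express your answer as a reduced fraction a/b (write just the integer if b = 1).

To reach position -2 after 6 steps: need 2 steps of +1 and 4 of -1.
Favorable paths: C(6,2) = 15
Total paths: 2^6 = 64
P = 15/64 = 15/64

Answer: 15/64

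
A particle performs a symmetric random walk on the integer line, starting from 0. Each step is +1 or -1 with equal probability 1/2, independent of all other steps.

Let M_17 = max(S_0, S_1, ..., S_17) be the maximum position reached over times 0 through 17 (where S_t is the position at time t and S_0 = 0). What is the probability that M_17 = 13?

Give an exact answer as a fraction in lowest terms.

Answer: 17/16384

Derivation:
Let M_17 = max(S_0,...,S_17). Use the reflection principle: for j ≥ 1, #{paths with M_17 ≥ j} = #{S_17 ≥ j} + #{S_17 ≥ j+1}.
By reflection, #{M_17 ≥ 13} = #{S_17 ≥ 13} + #{S_17 ≥ 14} = 154 + 18 = 172.
#{M_17 ≥ 14} = #{S_17 ≥ 14} + #{S_17 ≥ 15} = 18 + 18 = 36.
#{M_17 = 13} = 172 - 36 = 136.
P(M_17 = 13) = 136/131072 = 17/16384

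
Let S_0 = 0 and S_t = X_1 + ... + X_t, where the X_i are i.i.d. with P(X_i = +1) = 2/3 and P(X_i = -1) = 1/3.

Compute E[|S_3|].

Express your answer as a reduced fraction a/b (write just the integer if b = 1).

S_3 takes values m ≡ 1 (mod 2) with |m| ≤ 3; P(S_3=m) = C(3,(3+m)/2) · (2/3)^((3+m)/2) · (1/3)^((3-m)/2).
Distribution: P(S=-3)=1/27, P(S=-1)=2/9, P(S=1)=4/9, P(S=3)=8/27
E[|S_3|] = Σ_m |m|·P(S_3=m) = 5/3

Answer: 5/3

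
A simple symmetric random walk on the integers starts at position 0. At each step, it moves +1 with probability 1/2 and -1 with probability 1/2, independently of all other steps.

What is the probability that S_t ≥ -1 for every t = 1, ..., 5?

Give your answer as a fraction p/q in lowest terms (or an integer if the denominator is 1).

Let f(t,s) = #length-t paths at position s with S_1..S_t all ≥ -1.
f(t,s) = f(t-1,s-1) + f(t-1,s+1) for s ≥ -1; f(t,s) = 0 for s < -1.
t=0: f(0,0)=1
t=1: f(1,-1)=1 f(1,1)=1
t=2: f(2,0)=2 f(2,2)=1
t=3: f(3,-1)=2 f(3,1)=3 f(3,3)=1
t=4: f(4,0)=5 f(4,2)=4 f(4,4)=1
t=5: f(5,-1)=5 f(5,1)=9 f(5,3)=5 f(5,5)=1
Σ_s f(5,s) = 20
P = 20/32 = 5/8

Answer: 5/8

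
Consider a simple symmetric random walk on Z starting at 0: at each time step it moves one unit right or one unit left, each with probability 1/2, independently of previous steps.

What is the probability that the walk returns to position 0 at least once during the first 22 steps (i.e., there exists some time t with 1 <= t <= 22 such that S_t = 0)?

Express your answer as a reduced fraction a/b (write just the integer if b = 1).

Count via complement. Let g(t,s) = #length-t paths at position s with S_1..S_t all ≠ 0.
g(t,s) = g(t-1,s-1) + g(t-1,s+1) for s ≠ 0; g(t,0) = 0.
t=0: g(0,0)=1
t=1: g(1,-1)=1 g(1,1)=1
t=2: g(2,-2)=1 g(2,2)=1
t=3: g(3,-3)=1 g(3,-1)=1 g(3,1)=1 g(3,3)=1
t=4: g(4,-4)=1 g(4,-2)=2 g(4,2)=2 g(4,4)=1
t=5: g(5,-5)=1 g(5,-3)=3 g(5,-1)=2 g(5,1)=2 g(5,3)=3 g(5,5)=1
t=6: g(6,-6)=1 g(6,-4)=4 g(6,-2)=5 g(6,2)=5 g(6,4)=4 g(6,6)=1
t=7: g(7,-7)=1 g(7,-5)=5 g(7,-3)=9 g(7,-1)=5 g(7,1)=5 g(7,3)=9 g(7,5)=5 g(7,7)=1
t=8: g(8,-8)=1 g(8,-6)=6 g(8,-4)=14 g(8,-2)=14 g(8,2)=14 g(8,4)=14 g(8,6)=6 g(8,8)=1
t=9: g(9,-9)=1 g(9,-7)=7 g(9,-5)=20 g(9,-3)=28 g(9,-1)=14 g(9,1)=14 g(9,3)=28 g(9,5)=20 g(9,7)=7 g(9,9)=1
t=10: g(10,-10)=1 g(10,-8)=8 g(10,-6)=27 g(10,-4)=48 g(10,-2)=42 g(10,2)=42 g(10,4)=48 g(10,6)=27 g(10,8)=8 g(10,10)=1
t=11: g(11,-11)=1 g(11,-9)=9 g(11,-7)=35 g(11,-5)=75 g(11,-3)=90 g(11,-1)=42 g(11,1)=42 g(11,3)=90 g(11,5)=75 g(11,7)=35 g(11,9)=9 g(11,11)=1
t=12: g(12,-12)=1 g(12,-10)=10 g(12,-8)=44 g(12,-6)=110 g(12,-4)=165 g(12,-2)=132 g(12,2)=132 g(12,4)=165 g(12,6)=110 g(12,8)=44 g(12,10)=10 g(12,12)=1
t=13: g(13,-13)=1 g(13,-11)=11 g(13,-9)=54 g(13,-7)=154 g(13,-5)=275 g(13,-3)=297 g(13,-1)=132 g(13,1)=132 g(13,3)=297 g(13,5)=275 g(13,7)=154 g(13,9)=54 g(13,11)=11 g(13,13)=1
t=14: g(14,-14)=1 g(14,-12)=12 g(14,-10)=65 g(14,-8)=208 g(14,-6)=429 g(14,-4)=572 g(14,-2)=429 g(14,2)=429 g(14,4)=572 g(14,6)=429 g(14,8)=208 g(14,10)=65 g(14,12)=12 g(14,14)=1
t=15: g(15,-15)=1 g(15,-13)=13 g(15,-11)=77 g(15,-9)=273 g(15,-7)=637 g(15,-5)=1001 g(15,-3)=1001 g(15,-1)=429 g(15,1)=429 g(15,3)=1001 g(15,5)=1001 g(15,7)=637 g(15,9)=273 g(15,11)=77 g(15,13)=13 g(15,15)=1
t=16: g(16,-16)=1 g(16,-14)=14 g(16,-12)=90 g(16,-10)=350 g(16,-8)=910 g(16,-6)=1638 g(16,-4)=2002 g(16,-2)=1430 g(16,2)=1430 g(16,4)=2002 g(16,6)=1638 g(16,8)=910 g(16,10)=350 g(16,12)=90 g(16,14)=14 g(16,16)=1
t=17: g(17,-17)=1 g(17,-15)=15 g(17,-13)=104 g(17,-11)=440 g(17,-9)=1260 g(17,-7)=2548 g(17,-5)=3640 g(17,-3)=3432 g(17,-1)=1430 g(17,1)=1430 g(17,3)=3432 g(17,5)=3640 g(17,7)=2548 g(17,9)=1260 g(17,11)=440 g(17,13)=104 g(17,15)=15 g(17,17)=1
t=18: g(18,-18)=1 g(18,-16)=16 g(18,-14)=119 g(18,-12)=544 g(18,-10)=1700 g(18,-8)=3808 g(18,-6)=6188 g(18,-4)=7072 g(18,-2)=4862 g(18,2)=4862 g(18,4)=7072 g(18,6)=6188 g(18,8)=3808 g(18,10)=1700 g(18,12)=544 g(18,14)=119 g(18,16)=16 g(18,18)=1
t=19: g(19,-19)=1 g(19,-17)=17 g(19,-15)=135 g(19,-13)=663 g(19,-11)=2244 g(19,-9)=5508 g(19,-7)=9996 g(19,-5)=13260 g(19,-3)=11934 g(19,-1)=4862 g(19,1)=4862 g(19,3)=11934 g(19,5)=13260 g(19,7)=9996 g(19,9)=5508 g(19,11)=2244 g(19,13)=663 g(19,15)=135 g(19,17)=17 g(19,19)=1
t=20: g(20,-20)=1 g(20,-18)=18 g(20,-16)=152 g(20,-14)=798 g(20,-12)=2907 g(20,-10)=7752 g(20,-8)=15504 g(20,-6)=23256 g(20,-4)=25194 g(20,-2)=16796 g(20,2)=16796 g(20,4)=25194 g(20,6)=23256 g(20,8)=15504 g(20,10)=7752 g(20,12)=2907 g(20,14)=798 g(20,16)=152 g(20,18)=18 g(20,20)=1
t=21: g(21,-21)=1 g(21,-19)=19 g(21,-17)=170 g(21,-15)=950 g(21,-13)=3705 g(21,-11)=10659 g(21,-9)=23256 g(21,-7)=38760 g(21,-5)=48450 g(21,-3)=41990 g(21,-1)=16796 g(21,1)=16796 g(21,3)=41990 g(21,5)=48450 g(21,7)=38760 g(21,9)=23256 g(21,11)=10659 g(21,13)=3705 g(21,15)=950 g(21,17)=170 g(21,19)=19 g(21,21)=1
t=22: g(22,-22)=1 g(22,-20)=20 g(22,-18)=189 g(22,-16)=1120 g(22,-14)=4655 g(22,-12)=14364 g(22,-10)=33915 g(22,-8)=62016 g(22,-6)=87210 g(22,-4)=90440 g(22,-2)=58786 g(22,2)=58786 g(22,4)=90440 g(22,6)=87210 g(22,8)=62016 g(22,10)=33915 g(22,12)=14364 g(22,14)=4655 g(22,16)=1120 g(22,18)=189 g(22,20)=20 g(22,22)=1
Paths never hitting 0: Σ_s g(22,s) = 705432
Paths hitting 0: 2^22 - 705432 = 3488872
P = 3488872/4194304 = 436109/524288

Answer: 436109/524288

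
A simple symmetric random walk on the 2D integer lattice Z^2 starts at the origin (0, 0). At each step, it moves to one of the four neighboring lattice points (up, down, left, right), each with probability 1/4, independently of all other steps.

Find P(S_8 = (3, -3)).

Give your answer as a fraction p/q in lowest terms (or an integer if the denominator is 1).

Let h be the number of horizontal steps (so 8-h are vertical). To end at (3,-3) need (h+3)/2 right-steps and ((8-h)-3)/2 up-steps.
Sum over h with 3 ≤ h ≤ 5, h ≡ 1 (mod 2), 8-h ≡ 1 (mod 2):
h=3: C(8,3)·C(3,3)·C(5,1) = 56·1·5 = 280
h=5: C(8,5)·C(5,4)·C(3,0) = 56·5·1 = 280
Total favorable: 560
Total paths: 4^8 = 65536
P = 560/65536 = 35/4096

Answer: 35/4096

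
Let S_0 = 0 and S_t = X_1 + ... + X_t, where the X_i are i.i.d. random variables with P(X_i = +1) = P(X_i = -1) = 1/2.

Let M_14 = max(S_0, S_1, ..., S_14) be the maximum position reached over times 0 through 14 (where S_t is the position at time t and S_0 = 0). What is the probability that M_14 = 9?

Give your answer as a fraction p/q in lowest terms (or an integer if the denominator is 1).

Answer: 91/16384

Derivation:
Let M_14 = max(S_0,...,S_14). Use the reflection principle: for j ≥ 1, #{paths with M_14 ≥ j} = #{S_14 ≥ j} + #{S_14 ≥ j+1}.
By reflection, #{M_14 ≥ 9} = #{S_14 ≥ 9} + #{S_14 ≥ 10} = 106 + 106 = 212.
#{M_14 ≥ 10} = #{S_14 ≥ 10} + #{S_14 ≥ 11} = 106 + 15 = 121.
#{M_14 = 9} = 212 - 121 = 91.
P(M_14 = 9) = 91/16384 = 91/16384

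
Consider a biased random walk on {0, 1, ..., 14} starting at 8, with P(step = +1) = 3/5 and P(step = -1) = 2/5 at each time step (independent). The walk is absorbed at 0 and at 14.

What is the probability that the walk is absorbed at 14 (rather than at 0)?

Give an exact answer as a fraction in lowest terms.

Answer: 919269/953317

Derivation:
Biased walk: p = 3/5, q = 2/5, r = q/p = 2/3
Gambler's ruin: P(hit 14 before 0 | start at 8) = (1 - r^a)/(1 - r^N)
r^8 = 256/6561; r^14 = 16384/4782969
P = (1 - 256/6561) / (1 - 16384/4782969) = 6305/6561 / 4766585/4782969 = 919269/953317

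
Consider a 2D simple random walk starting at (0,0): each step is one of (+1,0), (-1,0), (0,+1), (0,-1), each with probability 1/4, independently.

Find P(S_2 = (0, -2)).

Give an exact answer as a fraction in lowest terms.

Let h be the number of horizontal steps (so 2-h are vertical). To end at (0,-2) need (h+0)/2 right-steps and ((2-h)-2)/2 up-steps.
Sum over h with 0 ≤ h ≤ 0, h ≡ 0 (mod 2), 2-h ≡ 0 (mod 2):
h=0: C(2,0)·C(0,0)·C(2,0) = 1·1·1 = 1
Total favorable: 1
Total paths: 4^2 = 16
P = 1/16 = 1/16

Answer: 1/16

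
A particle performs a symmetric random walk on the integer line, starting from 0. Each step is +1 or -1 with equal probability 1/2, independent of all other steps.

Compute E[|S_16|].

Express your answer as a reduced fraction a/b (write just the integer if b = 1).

Answer: 6435/2048

Derivation:
S_16 takes values m ≡ 0 (mod 2) with |m| ≤ 16; P(S_16=m) = C(16,(16+m)/2)/2^16.
Total paths: 2^16 = 65536
Distribution: P(S=-16)=1/65536, P(S=-14)=16/65536, P(S=-12)=120/65536, P(S=-10)=560/65536, P(S=-8)=1820/65536, P(S=-6)=4368/65536, P(S=-4)=8008/65536, P(S=-2)=11440/65536, P(S=0)=12870/65536, P(S=2)=11440/65536, P(S=4)=8008/65536, P(S=6)=4368/65536, P(S=8)=1820/65536, P(S=10)=560/65536, P(S=12)=120/65536, P(S=14)=16/65536, P(S=16)=1/65536
E[|S_16|] = Σ_m |m|·P(S_16=m) = 205920/65536 = 6435/2048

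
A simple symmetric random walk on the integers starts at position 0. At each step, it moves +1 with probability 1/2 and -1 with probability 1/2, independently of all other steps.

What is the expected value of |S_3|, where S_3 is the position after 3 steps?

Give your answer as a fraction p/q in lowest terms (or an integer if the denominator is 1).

S_3 takes values m ≡ 1 (mod 2) with |m| ≤ 3; P(S_3=m) = C(3,(3+m)/2)/2^3.
Total paths: 2^3 = 8
Distribution: P(S=-3)=1/8, P(S=-1)=3/8, P(S=1)=3/8, P(S=3)=1/8
E[|S_3|] = Σ_m |m|·P(S_3=m) = 12/8 = 3/2

Answer: 3/2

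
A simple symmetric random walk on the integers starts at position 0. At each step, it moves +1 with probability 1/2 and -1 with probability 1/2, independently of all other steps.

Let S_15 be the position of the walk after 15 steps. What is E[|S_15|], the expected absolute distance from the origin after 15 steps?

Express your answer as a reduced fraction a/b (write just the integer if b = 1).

S_15 takes values m ≡ 1 (mod 2) with |m| ≤ 15; P(S_15=m) = C(15,(15+m)/2)/2^15.
Total paths: 2^15 = 32768
Distribution: P(S=-15)=1/32768, P(S=-13)=15/32768, P(S=-11)=105/32768, P(S=-9)=455/32768, P(S=-7)=1365/32768, P(S=-5)=3003/32768, P(S=-3)=5005/32768, P(S=-1)=6435/32768, P(S=1)=6435/32768, P(S=3)=5005/32768, P(S=5)=3003/32768, P(S=7)=1365/32768, P(S=9)=455/32768, P(S=11)=105/32768, P(S=13)=15/32768, P(S=15)=1/32768
E[|S_15|] = Σ_m |m|·P(S_15=m) = 102960/32768 = 6435/2048

Answer: 6435/2048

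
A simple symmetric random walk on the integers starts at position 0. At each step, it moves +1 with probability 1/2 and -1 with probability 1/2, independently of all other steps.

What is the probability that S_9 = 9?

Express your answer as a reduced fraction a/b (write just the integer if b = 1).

To reach position 9 after 9 steps: need 9 steps of +1 and 0 of -1.
Favorable paths: C(9,9) = 1
Total paths: 2^9 = 512
P = 1/512 = 1/512

Answer: 1/512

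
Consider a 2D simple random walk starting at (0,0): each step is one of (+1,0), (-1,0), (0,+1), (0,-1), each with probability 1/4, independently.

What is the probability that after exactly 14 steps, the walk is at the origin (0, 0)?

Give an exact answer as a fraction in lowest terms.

Answer: 184041/4194304

Derivation:
Let h be the number of horizontal steps (so 14-h are vertical). To end at (0,0) need (h+0)/2 right-steps and ((14-h)+0)/2 up-steps.
Sum over h with 0 ≤ h ≤ 14, h ≡ 0 (mod 2), 14-h ≡ 0 (mod 2):
h=0: C(14,0)·C(0,0)·C(14,7) = 1·1·3432 = 3432
h=2: C(14,2)·C(2,1)·C(12,6) = 91·2·924 = 168168
h=4: C(14,4)·C(4,2)·C(10,5) = 1001·6·252 = 1513512
h=6: C(14,6)·C(6,3)·C(8,4) = 3003·20·70 = 4204200
h=8: C(14,8)·C(8,4)·C(6,3) = 3003·70·20 = 4204200
h=10: C(14,10)·C(10,5)·C(4,2) = 1001·252·6 = 1513512
h=12: C(14,12)·C(12,6)·C(2,1) = 91·924·2 = 168168
h=14: C(14,14)·C(14,7)·C(0,0) = 1·3432·1 = 3432
Total favorable: 11778624
Total paths: 4^14 = 268435456
P = 11778624/268435456 = 184041/4194304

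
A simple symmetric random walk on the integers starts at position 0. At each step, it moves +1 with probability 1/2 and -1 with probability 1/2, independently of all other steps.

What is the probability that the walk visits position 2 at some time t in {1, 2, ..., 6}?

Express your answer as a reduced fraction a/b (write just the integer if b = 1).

Count via complement. Let g(t,s) = #length-t paths at position s with S_1..S_t all ≠ 2.
g(t,s) = g(t-1,s-1) + g(t-1,s+1) for s ≠ 2; g(t,2) = 0.
t=0: g(0,0)=1
t=1: g(1,-1)=1 g(1,1)=1
t=2: g(2,-2)=1 g(2,0)=2
t=3: g(3,-3)=1 g(3,-1)=3 g(3,1)=2
t=4: g(4,-4)=1 g(4,-2)=4 g(4,0)=5
t=5: g(5,-5)=1 g(5,-3)=5 g(5,-1)=9 g(5,1)=5
t=6: g(6,-6)=1 g(6,-4)=6 g(6,-2)=14 g(6,0)=14
Paths never hitting 2: Σ_s g(6,s) = 35
Paths hitting 2: 2^6 - 35 = 29
P = 29/64 = 29/64

Answer: 29/64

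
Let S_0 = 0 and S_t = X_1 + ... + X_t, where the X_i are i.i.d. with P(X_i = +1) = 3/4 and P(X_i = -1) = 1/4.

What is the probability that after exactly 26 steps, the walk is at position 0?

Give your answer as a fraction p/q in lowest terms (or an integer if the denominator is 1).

Answer: 2072739474225/562949953421312

Derivation:
To be at 0 after 26 steps: need exactly 13 steps of +1 and 13 of -1.
Number of such sequences: C(26,13) = 10400600
Each has probability (3/4)^13 · (1/4)^13 = 1594323/4503599627370496
P = 10400600 · 1594323/4503599627370496 = 2072739474225/562949953421312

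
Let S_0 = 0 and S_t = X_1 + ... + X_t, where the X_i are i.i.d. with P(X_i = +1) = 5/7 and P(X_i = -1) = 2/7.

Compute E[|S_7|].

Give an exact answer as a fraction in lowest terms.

S_7 takes values m ≡ 1 (mod 2) with |m| ≤ 7; P(S_7=m) = C(7,(7+m)/2) · (5/7)^((7+m)/2) · (2/7)^((7-m)/2).
Distribution: P(S=-7)=128/823543, P(S=-5)=320/117649, P(S=-3)=2400/117649, P(S=-1)=10000/117649, P(S=1)=25000/117649, P(S=3)=37500/117649, P(S=5)=31250/117649, P(S=7)=78125/823543
E[|S_7|] = Σ_m |m|·P(S_7=m) = 55829/16807

Answer: 55829/16807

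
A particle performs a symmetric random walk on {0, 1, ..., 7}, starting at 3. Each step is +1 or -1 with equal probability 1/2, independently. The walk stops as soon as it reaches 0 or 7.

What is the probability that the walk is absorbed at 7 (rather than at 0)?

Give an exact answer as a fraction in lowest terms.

Symmetric walk (p = 1/2): the harmonic-function argument gives P(hit 7 before 0 | start at 3) = a/N.
P = 3/7 = 3/7

Answer: 3/7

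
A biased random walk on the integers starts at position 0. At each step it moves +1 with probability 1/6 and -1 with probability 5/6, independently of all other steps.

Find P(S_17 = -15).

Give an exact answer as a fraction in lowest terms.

To reach position -15 after 17 steps: need 1 step of +1 and 16 steps of -1.
Number of such sequences: C(17,1) = 17
Each has probability (1/6)^1 · (5/6)^16 = 152587890625/16926659444736
P = 17 · 152587890625/16926659444736 = 2593994140625/16926659444736

Answer: 2593994140625/16926659444736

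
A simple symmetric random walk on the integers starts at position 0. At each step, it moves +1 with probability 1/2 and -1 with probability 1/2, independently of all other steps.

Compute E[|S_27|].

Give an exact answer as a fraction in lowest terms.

Answer: 35102025/8388608

Derivation:
S_27 takes values m ≡ 1 (mod 2) with |m| ≤ 27; P(S_27=m) = C(27,(27+m)/2)/2^27.
Total paths: 2^27 = 134217728
Distribution: P(S=-27)=1/134217728, P(S=-25)=27/134217728, P(S=-23)=351/134217728, P(S=-21)=2925/134217728, P(S=-19)=17550/134217728, P(S=-17)=80730/134217728, P(S=-15)=296010/134217728, P(S=-13)=888030/134217728, P(S=-11)=2220075/134217728, P(S=-9)=4686825/134217728, P(S=-7)=8436285/134217728, P(S=-5)=13037895/134217728, P(S=-3)=17383860/134217728, P(S=-1)=20058300/134217728, P(S=1)=20058300/134217728, P(S=3)=17383860/134217728, P(S=5)=13037895/134217728, P(S=7)=8436285/134217728, P(S=9)=4686825/134217728, P(S=11)=2220075/134217728, P(S=13)=888030/134217728, P(S=15)=296010/134217728, P(S=17)=80730/134217728, P(S=19)=17550/134217728, P(S=21)=2925/134217728, P(S=23)=351/134217728, P(S=25)=27/134217728, P(S=27)=1/134217728
E[|S_27|] = Σ_m |m|·P(S_27=m) = 561632400/134217728 = 35102025/8388608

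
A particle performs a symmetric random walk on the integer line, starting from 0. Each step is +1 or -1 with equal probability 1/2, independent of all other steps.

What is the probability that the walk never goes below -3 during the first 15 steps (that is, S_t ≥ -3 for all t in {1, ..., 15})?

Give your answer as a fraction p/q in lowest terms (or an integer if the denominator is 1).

Let f(t,s) = #length-t paths at position s with S_1..S_t all ≥ -3.
f(t,s) = f(t-1,s-1) + f(t-1,s+1) for s ≥ -3; f(t,s) = 0 for s < -3.
t=0: f(0,0)=1
t=1: f(1,-1)=1 f(1,1)=1
t=2: f(2,-2)=1 f(2,0)=2 f(2,2)=1
t=3: f(3,-3)=1 f(3,-1)=3 f(3,1)=3 f(3,3)=1
t=4: f(4,-2)=4 f(4,0)=6 f(4,2)=4 f(4,4)=1
t=5: f(5,-3)=4 f(5,-1)=10 f(5,1)=10 f(5,3)=5 f(5,5)=1
t=6: f(6,-2)=14 f(6,0)=20 f(6,2)=15 f(6,4)=6 f(6,6)=1
t=7: f(7,-3)=14 f(7,-1)=34 f(7,1)=35 f(7,3)=21 f(7,5)=7 f(7,7)=1
t=8: f(8,-2)=48 f(8,0)=69 f(8,2)=56 f(8,4)=28 f(8,6)=8 f(8,8)=1
t=9: f(9,-3)=48 f(9,-1)=117 f(9,1)=125 f(9,3)=84 f(9,5)=36 f(9,7)=9 f(9,9)=1
t=10: f(10,-2)=165 f(10,0)=242 f(10,2)=209 f(10,4)=120 f(10,6)=45 f(10,8)=10 f(10,10)=1
t=11: f(11,-3)=165 f(11,-1)=407 f(11,1)=451 f(11,3)=329 f(11,5)=165 f(11,7)=55 f(11,9)=11 f(11,11)=1
t=12: f(12,-2)=572 f(12,0)=858 f(12,2)=780 f(12,4)=494 f(12,6)=220 f(12,8)=66 f(12,10)=12 f(12,12)=1
t=13: f(13,-3)=572 f(13,-1)=1430 f(13,1)=1638 f(13,3)=1274 f(13,5)=714 f(13,7)=286 f(13,9)=78 f(13,11)=13 f(13,13)=1
t=14: f(14,-2)=2002 f(14,0)=3068 f(14,2)=2912 f(14,4)=1988 f(14,6)=1000 f(14,8)=364 f(14,10)=91 f(14,12)=14 f(14,14)=1
t=15: f(15,-3)=2002 f(15,-1)=5070 f(15,1)=5980 f(15,3)=4900 f(15,5)=2988 f(15,7)=1364 f(15,9)=455 f(15,11)=105 f(15,13)=15 f(15,15)=1
Σ_s f(15,s) = 22880
P = 22880/32768 = 715/1024

Answer: 715/1024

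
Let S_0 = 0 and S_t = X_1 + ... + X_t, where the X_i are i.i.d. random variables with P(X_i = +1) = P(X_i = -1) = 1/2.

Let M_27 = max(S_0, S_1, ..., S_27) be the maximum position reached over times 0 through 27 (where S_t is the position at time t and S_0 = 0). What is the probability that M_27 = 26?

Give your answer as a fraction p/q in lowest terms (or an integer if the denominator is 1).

Answer: 1/134217728

Derivation:
Let M_27 = max(S_0,...,S_27). Use the reflection principle: for j ≥ 1, #{paths with M_27 ≥ j} = #{S_27 ≥ j} + #{S_27 ≥ j+1}.
By reflection, #{M_27 ≥ 26} = #{S_27 ≥ 26} + #{S_27 ≥ 27} = 1 + 1 = 2.
#{M_27 ≥ 27} = #{S_27 ≥ 27} + #{S_27 ≥ 28} = 1 + 0 = 1.
#{M_27 = 26} = 2 - 1 = 1.
P(M_27 = 26) = 1/134217728 = 1/134217728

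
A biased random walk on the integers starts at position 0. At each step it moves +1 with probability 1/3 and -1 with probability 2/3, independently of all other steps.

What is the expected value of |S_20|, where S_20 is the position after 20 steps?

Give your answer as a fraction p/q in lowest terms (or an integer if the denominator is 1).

S_20 takes values m ≡ 0 (mod 2) with |m| ≤ 20; P(S_20=m) = C(20,(20+m)/2) · (1/3)^((20+m)/2) · (2/3)^((20-m)/2).
Distribution: P(S=-20)=1048576/3486784401, P(S=-18)=10485760/3486784401, P(S=-16)=49807360/3486784401, P(S=-14)=49807360/1162261467, P(S=-12)=105840640/1162261467, P(S=-10)=169345024/1162261467, P(S=-8)=211681280/1162261467, P(S=-6)=211681280/1162261467, P(S=-4)=171991040/1162261467, P(S=-2)=343982080/3486784401, P(S=0)=189190144/3486784401, P(S=2)=85995520/3486784401, P(S=4)=10749440/1162261467, P(S=6)=3307520/1162261467, P(S=8)=826880/1162261467, P(S=10)=165376/1162261467, P(S=12)=25840/1162261467, P(S=14)=3040/1162261467, P(S=16)=760/3486784401, P(S=18)=40/3486784401, P(S=20)=1/3486784401
E[|S_20|] = Σ_m |m|·P(S_20=m) = 24018023140/3486784401

Answer: 24018023140/3486784401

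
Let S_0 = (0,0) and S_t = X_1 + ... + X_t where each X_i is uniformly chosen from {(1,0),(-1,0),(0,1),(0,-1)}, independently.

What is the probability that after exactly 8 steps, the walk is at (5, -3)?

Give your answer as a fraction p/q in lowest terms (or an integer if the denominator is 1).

Let h be the number of horizontal steps (so 8-h are vertical). To end at (5,-3) need (h+5)/2 right-steps and ((8-h)-3)/2 up-steps.
Sum over h with 5 ≤ h ≤ 5, h ≡ 1 (mod 2), 8-h ≡ 1 (mod 2):
h=5: C(8,5)·C(5,5)·C(3,0) = 56·1·1 = 56
Total favorable: 56
Total paths: 4^8 = 65536
P = 56/65536 = 7/8192

Answer: 7/8192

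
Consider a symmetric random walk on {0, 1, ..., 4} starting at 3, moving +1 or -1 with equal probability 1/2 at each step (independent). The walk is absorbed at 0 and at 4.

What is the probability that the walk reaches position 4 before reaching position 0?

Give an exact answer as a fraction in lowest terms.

Symmetric walk (p = 1/2): the harmonic-function argument gives P(hit 4 before 0 | start at 3) = a/N.
P = 3/4 = 3/4

Answer: 3/4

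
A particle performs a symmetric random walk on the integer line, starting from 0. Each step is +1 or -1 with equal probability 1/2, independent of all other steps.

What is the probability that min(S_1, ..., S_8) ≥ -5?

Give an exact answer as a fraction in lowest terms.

Answer: 123/128

Derivation:
Let f(t,s) = #length-t paths at position s with S_1..S_t all ≥ -5.
f(t,s) = f(t-1,s-1) + f(t-1,s+1) for s ≥ -5; f(t,s) = 0 for s < -5.
t=0: f(0,0)=1
t=1: f(1,-1)=1 f(1,1)=1
t=2: f(2,-2)=1 f(2,0)=2 f(2,2)=1
t=3: f(3,-3)=1 f(3,-1)=3 f(3,1)=3 f(3,3)=1
t=4: f(4,-4)=1 f(4,-2)=4 f(4,0)=6 f(4,2)=4 f(4,4)=1
t=5: f(5,-5)=1 f(5,-3)=5 f(5,-1)=10 f(5,1)=10 f(5,3)=5 f(5,5)=1
t=6: f(6,-4)=6 f(6,-2)=15 f(6,0)=20 f(6,2)=15 f(6,4)=6 f(6,6)=1
t=7: f(7,-5)=6 f(7,-3)=21 f(7,-1)=35 f(7,1)=35 f(7,3)=21 f(7,5)=7 f(7,7)=1
t=8: f(8,-4)=27 f(8,-2)=56 f(8,0)=70 f(8,2)=56 f(8,4)=28 f(8,6)=8 f(8,8)=1
Σ_s f(8,s) = 246
P = 246/256 = 123/128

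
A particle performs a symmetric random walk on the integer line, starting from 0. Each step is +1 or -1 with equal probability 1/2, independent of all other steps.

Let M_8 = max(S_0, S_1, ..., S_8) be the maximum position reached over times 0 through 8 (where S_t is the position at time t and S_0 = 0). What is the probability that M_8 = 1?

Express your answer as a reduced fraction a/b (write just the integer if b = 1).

Let M_8 = max(S_0,...,S_8). Use the reflection principle: for j ≥ 1, #{paths with M_8 ≥ j} = #{S_8 ≥ j} + #{S_8 ≥ j+1}.
By reflection, #{M_8 ≥ 1} = #{S_8 ≥ 1} + #{S_8 ≥ 2} = 93 + 93 = 186.
#{M_8 ≥ 2} = #{S_8 ≥ 2} + #{S_8 ≥ 3} = 93 + 37 = 130.
#{M_8 = 1} = 186 - 130 = 56.
P(M_8 = 1) = 56/256 = 7/32

Answer: 7/32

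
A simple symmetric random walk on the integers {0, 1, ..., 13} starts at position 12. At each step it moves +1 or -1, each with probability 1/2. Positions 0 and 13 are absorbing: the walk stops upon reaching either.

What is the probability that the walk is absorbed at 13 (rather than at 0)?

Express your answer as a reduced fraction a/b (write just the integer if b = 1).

Answer: 12/13

Derivation:
Symmetric walk (p = 1/2): the harmonic-function argument gives P(hit 13 before 0 | start at 12) = a/N.
P = 12/13 = 12/13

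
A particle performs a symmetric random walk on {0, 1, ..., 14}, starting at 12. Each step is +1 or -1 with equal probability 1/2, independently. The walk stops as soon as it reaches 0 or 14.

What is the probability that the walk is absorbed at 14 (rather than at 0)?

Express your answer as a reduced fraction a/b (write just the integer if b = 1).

Symmetric walk (p = 1/2): the harmonic-function argument gives P(hit 14 before 0 | start at 12) = a/N.
P = 12/14 = 6/7

Answer: 6/7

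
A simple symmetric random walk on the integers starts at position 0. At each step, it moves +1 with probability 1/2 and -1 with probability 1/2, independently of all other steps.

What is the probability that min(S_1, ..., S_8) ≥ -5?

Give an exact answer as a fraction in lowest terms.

Answer: 123/128

Derivation:
Let f(t,s) = #length-t paths at position s with S_1..S_t all ≥ -5.
f(t,s) = f(t-1,s-1) + f(t-1,s+1) for s ≥ -5; f(t,s) = 0 for s < -5.
t=0: f(0,0)=1
t=1: f(1,-1)=1 f(1,1)=1
t=2: f(2,-2)=1 f(2,0)=2 f(2,2)=1
t=3: f(3,-3)=1 f(3,-1)=3 f(3,1)=3 f(3,3)=1
t=4: f(4,-4)=1 f(4,-2)=4 f(4,0)=6 f(4,2)=4 f(4,4)=1
t=5: f(5,-5)=1 f(5,-3)=5 f(5,-1)=10 f(5,1)=10 f(5,3)=5 f(5,5)=1
t=6: f(6,-4)=6 f(6,-2)=15 f(6,0)=20 f(6,2)=15 f(6,4)=6 f(6,6)=1
t=7: f(7,-5)=6 f(7,-3)=21 f(7,-1)=35 f(7,1)=35 f(7,3)=21 f(7,5)=7 f(7,7)=1
t=8: f(8,-4)=27 f(8,-2)=56 f(8,0)=70 f(8,2)=56 f(8,4)=28 f(8,6)=8 f(8,8)=1
Σ_s f(8,s) = 246
P = 246/256 = 123/128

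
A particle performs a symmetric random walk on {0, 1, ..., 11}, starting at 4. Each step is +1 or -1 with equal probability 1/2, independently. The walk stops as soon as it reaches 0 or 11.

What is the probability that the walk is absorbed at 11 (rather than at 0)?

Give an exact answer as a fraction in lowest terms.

Answer: 4/11

Derivation:
Symmetric walk (p = 1/2): the harmonic-function argument gives P(hit 11 before 0 | start at 4) = a/N.
P = 4/11 = 4/11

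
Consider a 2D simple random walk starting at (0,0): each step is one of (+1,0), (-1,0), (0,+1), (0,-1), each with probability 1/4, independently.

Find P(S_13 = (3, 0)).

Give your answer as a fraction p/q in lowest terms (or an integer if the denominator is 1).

Let h be the number of horizontal steps (so 13-h are vertical). To end at (3,0) need (h+3)/2 right-steps and ((13-h)+0)/2 up-steps.
Sum over h with 3 ≤ h ≤ 13, h ≡ 1 (mod 2), 13-h ≡ 0 (mod 2):
h=3: C(13,3)·C(3,3)·C(10,5) = 286·1·252 = 72072
h=5: C(13,5)·C(5,4)·C(8,4) = 1287·5·70 = 450450
h=7: C(13,7)·C(7,5)·C(6,3) = 1716·21·20 = 720720
h=9: C(13,9)·C(9,6)·C(4,2) = 715·84·6 = 360360
h=11: C(13,11)·C(11,7)·C(2,1) = 78·330·2 = 51480
h=13: C(13,13)·C(13,8)·C(0,0) = 1·1287·1 = 1287
Total favorable: 1656369
Total paths: 4^13 = 67108864
P = 1656369/67108864 = 1656369/67108864

Answer: 1656369/67108864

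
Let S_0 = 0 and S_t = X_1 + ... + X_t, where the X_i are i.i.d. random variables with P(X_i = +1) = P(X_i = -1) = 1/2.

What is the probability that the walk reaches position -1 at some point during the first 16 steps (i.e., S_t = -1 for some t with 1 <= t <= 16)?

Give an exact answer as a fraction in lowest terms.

Answer: 26333/32768

Derivation:
Count via complement. Let g(t,s) = #length-t paths at position s with S_1..S_t all ≠ -1.
g(t,s) = g(t-1,s-1) + g(t-1,s+1) for s ≠ -1; g(t,-1) = 0.
t=0: g(0,0)=1
t=1: g(1,1)=1
t=2: g(2,0)=1 g(2,2)=1
t=3: g(3,1)=2 g(3,3)=1
t=4: g(4,0)=2 g(4,2)=3 g(4,4)=1
t=5: g(5,1)=5 g(5,3)=4 g(5,5)=1
t=6: g(6,0)=5 g(6,2)=9 g(6,4)=5 g(6,6)=1
t=7: g(7,1)=14 g(7,3)=14 g(7,5)=6 g(7,7)=1
t=8: g(8,0)=14 g(8,2)=28 g(8,4)=20 g(8,6)=7 g(8,8)=1
t=9: g(9,1)=42 g(9,3)=48 g(9,5)=27 g(9,7)=8 g(9,9)=1
t=10: g(10,0)=42 g(10,2)=90 g(10,4)=75 g(10,6)=35 g(10,8)=9 g(10,10)=1
t=11: g(11,1)=132 g(11,3)=165 g(11,5)=110 g(11,7)=44 g(11,9)=10 g(11,11)=1
t=12: g(12,0)=132 g(12,2)=297 g(12,4)=275 g(12,6)=154 g(12,8)=54 g(12,10)=11 g(12,12)=1
t=13: g(13,1)=429 g(13,3)=572 g(13,5)=429 g(13,7)=208 g(13,9)=65 g(13,11)=12 g(13,13)=1
t=14: g(14,0)=429 g(14,2)=1001 g(14,4)=1001 g(14,6)=637 g(14,8)=273 g(14,10)=77 g(14,12)=13 g(14,14)=1
t=15: g(15,1)=1430 g(15,3)=2002 g(15,5)=1638 g(15,7)=910 g(15,9)=350 g(15,11)=90 g(15,13)=14 g(15,15)=1
t=16: g(16,0)=1430 g(16,2)=3432 g(16,4)=3640 g(16,6)=2548 g(16,8)=1260 g(16,10)=440 g(16,12)=104 g(16,14)=15 g(16,16)=1
Paths never hitting -1: Σ_s g(16,s) = 12870
Paths hitting -1: 2^16 - 12870 = 52666
P = 52666/65536 = 26333/32768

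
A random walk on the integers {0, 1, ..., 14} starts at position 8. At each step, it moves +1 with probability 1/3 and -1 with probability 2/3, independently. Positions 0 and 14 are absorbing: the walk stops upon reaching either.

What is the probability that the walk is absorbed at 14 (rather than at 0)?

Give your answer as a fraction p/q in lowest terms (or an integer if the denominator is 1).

Biased walk: p = 1/3, q = 2/3, r = q/p = 2
Gambler's ruin: P(hit 14 before 0 | start at 8) = (1 - r^a)/(1 - r^N)
r^8 = 256; r^14 = 16384
P = (1 - 256) / (1 - 16384) = -255 / -16383 = 85/5461

Answer: 85/5461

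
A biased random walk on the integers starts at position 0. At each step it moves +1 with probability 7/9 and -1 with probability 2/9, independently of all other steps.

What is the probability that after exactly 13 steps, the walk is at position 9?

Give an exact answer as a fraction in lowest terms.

Answer: 205641981272/847288609443

Derivation:
To reach position 9 after 13 steps: need 11 steps of +1 and 2 steps of -1.
Number of such sequences: C(13,11) = 78
Each has probability (7/9)^11 · (2/9)^2 = 7909306972/2541865828329
P = 78 · 7909306972/2541865828329 = 205641981272/847288609443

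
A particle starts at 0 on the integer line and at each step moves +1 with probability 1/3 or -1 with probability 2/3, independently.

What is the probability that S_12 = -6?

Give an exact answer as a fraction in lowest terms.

Answer: 112640/531441

Derivation:
To reach position -6 after 12 steps: need 3 steps of +1 and 9 steps of -1.
Number of such sequences: C(12,3) = 220
Each has probability (1/3)^3 · (2/3)^9 = 512/531441
P = 220 · 512/531441 = 112640/531441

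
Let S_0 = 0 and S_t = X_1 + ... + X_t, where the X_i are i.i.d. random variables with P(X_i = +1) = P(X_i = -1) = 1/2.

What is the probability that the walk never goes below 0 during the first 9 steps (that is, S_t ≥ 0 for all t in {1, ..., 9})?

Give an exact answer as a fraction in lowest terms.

Answer: 63/256

Derivation:
Let f(t,s) = #length-t paths at position s with S_1..S_t all ≥ 0.
f(t,s) = f(t-1,s-1) + f(t-1,s+1) for s ≥ 0; f(t,s) = 0 for s < 0.
t=0: f(0,0)=1
t=1: f(1,1)=1
t=2: f(2,0)=1 f(2,2)=1
t=3: f(3,1)=2 f(3,3)=1
t=4: f(4,0)=2 f(4,2)=3 f(4,4)=1
t=5: f(5,1)=5 f(5,3)=4 f(5,5)=1
t=6: f(6,0)=5 f(6,2)=9 f(6,4)=5 f(6,6)=1
t=7: f(7,1)=14 f(7,3)=14 f(7,5)=6 f(7,7)=1
t=8: f(8,0)=14 f(8,2)=28 f(8,4)=20 f(8,6)=7 f(8,8)=1
t=9: f(9,1)=42 f(9,3)=48 f(9,5)=27 f(9,7)=8 f(9,9)=1
Σ_s f(9,s) = 126
P = 126/512 = 63/256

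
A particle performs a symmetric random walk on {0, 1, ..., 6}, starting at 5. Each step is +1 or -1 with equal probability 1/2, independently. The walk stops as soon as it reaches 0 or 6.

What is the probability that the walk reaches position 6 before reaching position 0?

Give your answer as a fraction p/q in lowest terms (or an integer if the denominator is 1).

Answer: 5/6

Derivation:
Symmetric walk (p = 1/2): the harmonic-function argument gives P(hit 6 before 0 | start at 5) = a/N.
P = 5/6 = 5/6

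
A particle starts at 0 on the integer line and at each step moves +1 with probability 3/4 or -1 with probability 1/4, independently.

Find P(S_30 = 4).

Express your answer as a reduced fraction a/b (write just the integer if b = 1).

Answer: 7732903274927775/576460752303423488

Derivation:
To reach position 4 after 30 steps: need 17 steps of +1 and 13 steps of -1.
Number of such sequences: C(30,17) = 119759850
Each has probability (3/4)^17 · (1/4)^13 = 129140163/1152921504606846976
P = 119759850 · 129140163/1152921504606846976 = 7732903274927775/576460752303423488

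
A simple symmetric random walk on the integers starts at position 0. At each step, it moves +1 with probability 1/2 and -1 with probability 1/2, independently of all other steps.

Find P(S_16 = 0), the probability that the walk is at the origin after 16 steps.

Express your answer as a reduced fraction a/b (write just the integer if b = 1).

Answer: 6435/32768

Derivation:
To return to 0 after 16 steps: need exactly 8 steps of +1 and 8 of -1.
Favorable paths: C(16,8) = 12870
Total paths: 2^16 = 65536
P = 12870/65536 = 6435/32768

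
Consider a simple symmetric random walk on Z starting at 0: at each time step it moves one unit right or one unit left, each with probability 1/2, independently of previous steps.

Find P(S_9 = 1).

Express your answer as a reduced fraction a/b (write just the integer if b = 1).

Answer: 63/256

Derivation:
To reach position 1 after 9 steps: need 5 steps of +1 and 4 of -1.
Favorable paths: C(9,5) = 126
Total paths: 2^9 = 512
P = 126/512 = 63/256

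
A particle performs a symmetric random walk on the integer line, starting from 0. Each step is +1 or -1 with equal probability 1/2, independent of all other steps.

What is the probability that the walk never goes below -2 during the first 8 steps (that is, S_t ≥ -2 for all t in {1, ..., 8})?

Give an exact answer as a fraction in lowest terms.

Answer: 91/128

Derivation:
Let f(t,s) = #length-t paths at position s with S_1..S_t all ≥ -2.
f(t,s) = f(t-1,s-1) + f(t-1,s+1) for s ≥ -2; f(t,s) = 0 for s < -2.
t=0: f(0,0)=1
t=1: f(1,-1)=1 f(1,1)=1
t=2: f(2,-2)=1 f(2,0)=2 f(2,2)=1
t=3: f(3,-1)=3 f(3,1)=3 f(3,3)=1
t=4: f(4,-2)=3 f(4,0)=6 f(4,2)=4 f(4,4)=1
t=5: f(5,-1)=9 f(5,1)=10 f(5,3)=5 f(5,5)=1
t=6: f(6,-2)=9 f(6,0)=19 f(6,2)=15 f(6,4)=6 f(6,6)=1
t=7: f(7,-1)=28 f(7,1)=34 f(7,3)=21 f(7,5)=7 f(7,7)=1
t=8: f(8,-2)=28 f(8,0)=62 f(8,2)=55 f(8,4)=28 f(8,6)=8 f(8,8)=1
Σ_s f(8,s) = 182
P = 182/256 = 91/128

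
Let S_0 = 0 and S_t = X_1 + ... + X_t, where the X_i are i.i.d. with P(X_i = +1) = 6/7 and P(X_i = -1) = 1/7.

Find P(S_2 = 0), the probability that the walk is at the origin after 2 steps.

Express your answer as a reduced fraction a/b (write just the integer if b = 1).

To be at 0 after 2 steps: need exactly 1 step of +1 and 1 of -1.
Number of such sequences: C(2,1) = 2
Each has probability (6/7)^1 · (1/7)^1 = 6/49
P = 2 · 6/49 = 12/49

Answer: 12/49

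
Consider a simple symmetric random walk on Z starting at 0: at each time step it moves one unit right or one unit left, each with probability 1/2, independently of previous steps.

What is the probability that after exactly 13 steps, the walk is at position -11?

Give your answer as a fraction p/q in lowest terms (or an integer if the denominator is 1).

To reach position -11 after 13 steps: need 1 step of +1 and 12 of -1.
Favorable paths: C(13,1) = 13
Total paths: 2^13 = 8192
P = 13/8192 = 13/8192

Answer: 13/8192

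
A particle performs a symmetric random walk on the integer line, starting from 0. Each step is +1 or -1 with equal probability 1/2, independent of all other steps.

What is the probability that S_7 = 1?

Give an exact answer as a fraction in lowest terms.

Answer: 35/128

Derivation:
To reach position 1 after 7 steps: need 4 steps of +1 and 3 of -1.
Favorable paths: C(7,4) = 35
Total paths: 2^7 = 128
P = 35/128 = 35/128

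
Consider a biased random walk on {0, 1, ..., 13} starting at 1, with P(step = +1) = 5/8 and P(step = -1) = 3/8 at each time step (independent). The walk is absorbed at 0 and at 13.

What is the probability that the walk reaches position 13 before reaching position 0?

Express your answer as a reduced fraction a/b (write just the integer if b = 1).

Biased walk: p = 5/8, q = 3/8, r = q/p = 3/5
Gambler's ruin: P(hit 13 before 0 | start at 1) = (1 - r^a)/(1 - r^N)
r^1 = 3/5; r^13 = 1594323/1220703125
P = (1 - 3/5) / (1 - 1594323/1220703125) = 2/5 / 1219108802/1220703125 = 244140625/609554401

Answer: 244140625/609554401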